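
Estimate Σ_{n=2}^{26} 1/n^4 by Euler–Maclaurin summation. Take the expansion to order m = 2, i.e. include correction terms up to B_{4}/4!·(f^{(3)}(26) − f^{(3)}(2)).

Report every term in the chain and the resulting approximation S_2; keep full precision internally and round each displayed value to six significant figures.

S_2 ≈ 0.0820134

∫_2^26 1/x^4 dx evaluates to 0.0416477.
½[f(2) + f(26)] = ½[0.0625000 + 2.18830e-06] = 0.0312511.
Running total after boundary: 0.0728988.
Order-1 term: 1/12 · (-3.36661e-07 − (-0.125000)) = 0.0104166.
After k=1: 0.0833154.
Order-2 term: −1/720 · (-1.49406e-08 − (-0.937500)) = -0.00130208.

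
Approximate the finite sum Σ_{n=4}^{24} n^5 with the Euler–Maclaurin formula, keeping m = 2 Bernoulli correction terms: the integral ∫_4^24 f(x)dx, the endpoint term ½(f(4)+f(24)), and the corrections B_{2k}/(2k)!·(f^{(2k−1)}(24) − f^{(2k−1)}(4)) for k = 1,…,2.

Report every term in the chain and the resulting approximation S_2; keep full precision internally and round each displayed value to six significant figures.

S_2 ≈ 3.59697e+07

∫_4^24 x^5 dx evaluates to 3.18498e+07.
Endpoint term: (f(4) + f(24))/2 = (1024.00 + 7.96262e+06)/2 = 3.98182e+06.
So far: 3.58316e+07.
Correction k=1: B_{2}/2! · (f^{(1)}(24) − f^{(1)}(4)) = 1/12 · (1.65888e+06 − 1280.00) = 138133.
After k=1: 3.59698e+07.
Correction k=2: B_{4}/4! · (f^{(3)}(24) − f^{(3)}(4)) = −1/720 · (34560.0 − 960.000) = -46.6667.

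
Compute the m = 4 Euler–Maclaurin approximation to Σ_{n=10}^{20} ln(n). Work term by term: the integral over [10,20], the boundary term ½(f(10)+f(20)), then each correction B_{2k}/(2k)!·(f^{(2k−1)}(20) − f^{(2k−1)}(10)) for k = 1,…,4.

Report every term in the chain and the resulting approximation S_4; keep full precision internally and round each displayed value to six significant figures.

S_4 ≈ 29.5338

∫_10^20 ln(x) dx evaluates to 26.8888.
½[f(10) + f(20)] = ½[2.30259 + 2.99573] = 2.64916.
So far: 29.5380.
Correction k=1: B_{2}/2! · (f^{(1)}(20) − f^{(1)}(10)) = 1/12 · (0.0500000 − 0.100000) = -0.00416667.
After k=1: 29.5338.
Correction k=2: B_{4}/4! · (f^{(3)}(20) − f^{(3)}(10)) = −1/720 · (0.000250000 − 0.00200000) = 2.43056e-06.
After k=2: 29.5338.
Correction k=3: B_{6}/6! · (f^{(5)}(20) − f^{(5)}(10)) = 1/30240 · (7.50000e-06 − 0.000240000) = -7.68849e-09.
After k=3: 29.5338.
Correction k=4: B_{8}/8! · (f^{(7)}(20) − f^{(7)}(10)) = −1/1209600 · (5.62500e-07 − 7.20000e-05) = 5.90588e-11.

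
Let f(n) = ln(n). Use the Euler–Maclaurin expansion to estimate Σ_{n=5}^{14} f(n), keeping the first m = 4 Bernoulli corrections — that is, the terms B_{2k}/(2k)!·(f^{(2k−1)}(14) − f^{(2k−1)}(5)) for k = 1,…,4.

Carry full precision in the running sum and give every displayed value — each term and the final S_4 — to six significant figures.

S_4 ≈ 22.0132

∫_5^14 ln(x) dx evaluates to 19.8996.
Endpoint term: (f(5) + f(14))/2 = (1.60944 + 2.63906)/2 = 2.12425.
Integral + boundary = 22.0239.
k=1: B_{2}/(2)! × [f^{(1)}(14) − f^{(1)}(5)] = 1/12 × (0.0714286 − 0.200000) = -0.0107143.
After k=1: 22.0131.
k=2: B_{4}/(4)! × [f^{(3)}(14) − f^{(3)}(5)] = −1/720 × (0.000728863 − 0.0160000) = 2.12099e-05.
After k=2: 22.0132.
k=3: B_{6}/(6)! × [f^{(5)}(14) − f^{(5)}(5)] = 1/30240 × (4.46243e-05 − 0.00768000) = -2.52493e-07.
After k=3: 22.0132.
k=4: B_{8}/(8)! × [f^{(7)}(14) − f^{(7)}(5)] = −1/1209600 × (6.83024e-06 − 0.00921600) = 7.61340e-09.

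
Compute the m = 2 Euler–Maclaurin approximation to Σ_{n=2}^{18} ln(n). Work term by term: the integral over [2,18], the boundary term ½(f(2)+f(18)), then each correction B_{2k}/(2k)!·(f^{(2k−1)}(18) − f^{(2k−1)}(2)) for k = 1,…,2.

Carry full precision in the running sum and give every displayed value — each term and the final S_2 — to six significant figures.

S_2 ≈ 36.3955

Integral: ∫_2^18 ln(x) dx = 34.6404.
Boundary: ½(f(2) + f(18)) = ½(0.693147 + 2.89037) = 1.79176.
Integral + boundary = 36.4322.
Order-1 term: 1/12 · (0.0555556 − 0.500000) = -0.0370370.
Running total after k=1: 36.3951.
Order-2 term: −1/720 · (0.000342936 − 0.250000) = 0.000346746.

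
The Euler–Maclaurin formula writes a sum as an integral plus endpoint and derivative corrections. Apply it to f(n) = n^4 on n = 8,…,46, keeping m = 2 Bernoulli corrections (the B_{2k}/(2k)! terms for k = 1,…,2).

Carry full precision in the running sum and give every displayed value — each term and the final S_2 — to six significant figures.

S_2 ≈ 4.34591e+07

∫_8^46 x^4 dx evaluates to 4.11860e+07.
½[f(8) + f(46)] = ½[4096.00 + 4.47746e+06] = 2.24078e+06.
Integral + boundary = 4.34268e+07.
Order-1 term: 1/12 · (389344 − 2048.00) = 32274.7.
Running total after k=1: 4.34591e+07.
Order-2 term: −1/720 · (1104.00 − 192.000) = -1.26667.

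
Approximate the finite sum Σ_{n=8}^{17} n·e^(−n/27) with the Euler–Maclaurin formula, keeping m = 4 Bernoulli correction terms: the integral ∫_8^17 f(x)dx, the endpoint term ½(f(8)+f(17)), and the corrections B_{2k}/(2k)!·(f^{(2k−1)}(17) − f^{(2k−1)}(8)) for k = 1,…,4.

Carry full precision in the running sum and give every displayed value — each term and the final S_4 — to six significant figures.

∫_8^17 x·e^(−x/27) dx evaluates to 69.7174.
Endpoint term: (f(8) + f(17))/2 = (5.94854 + 9.05741)/2 = 7.50298.
So far: 77.2204.
Order-1 term: 1/12 · (0.197329 − 0.523251) = -0.0271601.
Partial sum through k=1: 77.1933.
Order-2 term: −1/720 · (0.00173238 − 0.00275773) = 1.42409e-06.
Partial sum through k=2: 77.1933.
Order-3 term: 1/30240 · (4.38146e-06 − 6.58120e-06) = -7.27428e-11.
Partial sum through k=3: 77.1933.
Order-4 term: −1/1209600 · (8.76067e-09 − 1.28663e-08) = 3.39417e-15.

S_4 ≈ 77.1933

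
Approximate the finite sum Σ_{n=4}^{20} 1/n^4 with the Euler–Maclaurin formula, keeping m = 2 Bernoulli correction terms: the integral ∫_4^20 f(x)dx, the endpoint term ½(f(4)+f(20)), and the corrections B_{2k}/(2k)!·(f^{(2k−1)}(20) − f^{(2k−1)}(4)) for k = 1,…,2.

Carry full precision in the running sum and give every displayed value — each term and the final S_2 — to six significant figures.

Integral: ∫_4^20 1/x^4 dx = 0.00516667.
Endpoint term: (f(4) + f(20))/2 = (0.00390625 + 6.25000e-06)/2 = 0.00195625.
So far: 0.00712292.
k=1: B_{2}/(2)! × [f^{(1)}(20) − f^{(1)}(4)] = 1/12 × (-1.25000e-06 − (-0.00390625)) = 0.000325417.
After k=1: 0.00744833.
k=2: B_{4}/(4)! × [f^{(3)}(20) − f^{(3)}(4)] = −1/720 × (-9.37500e-08 − (-0.00732422)) = -1.01724e-05.

S_2 ≈ 0.00743816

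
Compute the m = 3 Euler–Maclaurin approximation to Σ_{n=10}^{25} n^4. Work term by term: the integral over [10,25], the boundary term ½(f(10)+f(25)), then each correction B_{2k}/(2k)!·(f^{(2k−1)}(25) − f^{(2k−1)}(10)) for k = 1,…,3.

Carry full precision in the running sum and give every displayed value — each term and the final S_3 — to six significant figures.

S_3 ≈ 2.13831e+06

Integral: ∫_10^25 x^4 dx = 1.93312e+06.
Endpoint term: (f(10) + f(25))/2 = (10000.0 + 390625)/2 = 200312.
Integral + boundary = 2.13344e+06.
Correction k=1: B_{2}/2! · (f^{(1)}(25) − f^{(1)}(10)) = 1/12 · (62500.0 − 4000.00) = 4875.00.
Running total after k=1: 2.13831e+06.
Correction k=2: B_{4}/4! · (f^{(3)}(25) − f^{(3)}(10)) = −1/720 · (600.000 − 240.000) = -0.500000.
Running total after k=2: 2.13831e+06.
Correction k=3: B_{6}/6! · (f^{(5)}(25) − f^{(5)}(10)) = 1/30240 · (0.00000 − 0.00000) = 0.00000.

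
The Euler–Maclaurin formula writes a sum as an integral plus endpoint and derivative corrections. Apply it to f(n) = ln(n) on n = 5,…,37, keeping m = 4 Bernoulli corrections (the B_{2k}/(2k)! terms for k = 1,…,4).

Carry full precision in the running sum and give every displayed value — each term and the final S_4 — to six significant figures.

S_4 ≈ 96.1526

The integral term ∫_5^37 ln(x) dx = 93.5568.
Endpoint term: (f(5) + f(37))/2 = (1.60944 + 3.61092)/2 = 2.61018.
So far: 96.1670.
k=1: B_{2}/(2)! × [f^{(1)}(37) − f^{(1)}(5)] = 1/12 × (0.0270270 − 0.200000) = -0.0144144.
Partial sum through k=1: 96.1525.
k=2: B_{4}/(4)! × [f^{(3)}(37) − f^{(3)}(5)] = −1/720 × (3.94843e-05 − 0.0160000) = 2.21674e-05.
Partial sum through k=2: 96.1526.
k=3: B_{6}/(6)! × [f^{(5)}(37) − f^{(5)}(5)] = 1/30240 × (3.46101e-07 − 0.00768000) = -2.53957e-07.
Partial sum through k=3: 96.1526.
k=4: B_{8}/(8)! × [f^{(7)}(37) − f^{(7)}(5)] = −1/1209600 × (7.58439e-09 − 0.00921600) = 7.61904e-09.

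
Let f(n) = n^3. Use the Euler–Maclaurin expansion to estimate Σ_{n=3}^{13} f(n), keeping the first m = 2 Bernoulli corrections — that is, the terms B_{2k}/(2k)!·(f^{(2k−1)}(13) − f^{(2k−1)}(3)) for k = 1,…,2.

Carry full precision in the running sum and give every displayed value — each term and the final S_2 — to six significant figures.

Integral: ∫_3^13 x^3 dx = 7120.00.
Endpoint term: (f(3) + f(13))/2 = (27.0000 + 2197.00)/2 = 1112.00.
Integral + boundary = 8232.00.
Order-1 term: 1/12 · (507.000 − 27.0000) = 40.0000.
Partial sum through k=1: 8272.00.
Order-2 term: −1/720 · (6.00000 − 6.00000) = 0.00000.

S_2 ≈ 8272.00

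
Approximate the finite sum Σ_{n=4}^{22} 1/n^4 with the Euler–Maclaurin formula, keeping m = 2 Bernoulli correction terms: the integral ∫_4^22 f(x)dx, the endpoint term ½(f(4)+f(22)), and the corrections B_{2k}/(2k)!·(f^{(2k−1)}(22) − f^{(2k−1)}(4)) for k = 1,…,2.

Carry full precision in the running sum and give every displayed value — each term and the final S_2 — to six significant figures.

∫_4^22 1/x^4 dx evaluates to 0.00517703.
Endpoint term: (f(4) + f(22))/2 = (0.00390625 + 4.26883e-06)/2 = 0.00195526.
Integral + boundary = 0.00713229.
Order-1 term: 1/12 · (-7.76152e-07 − (-0.00390625)) = 0.000325456.
After k=1: 0.00745774.
Order-2 term: −1/720 · (-4.81086e-08 − (-0.00732422)) = -1.01725e-05.

S_2 ≈ 0.00744757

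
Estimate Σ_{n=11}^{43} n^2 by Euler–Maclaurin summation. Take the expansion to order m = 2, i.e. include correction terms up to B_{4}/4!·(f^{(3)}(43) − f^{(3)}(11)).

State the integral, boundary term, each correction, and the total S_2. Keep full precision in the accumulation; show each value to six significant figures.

S_2 ≈ 27049.0

∫_11^43 x^2 dx evaluates to 26058.7.
Boundary: ½(f(11) + f(43)) = ½(121.000 + 1849.00) = 985.000.
Integral + boundary = 27043.7.
Correction k=1: B_{2}/2! · (f^{(1)}(43) − f^{(1)}(11)) = 1/12 · (86.0000 − 22.0000) = 5.33333.
After k=1: 27049.0.
Correction k=2: B_{4}/4! · (f^{(3)}(43) − f^{(3)}(11)) = −1/720 · (0.00000 − 0.00000) = 0.00000.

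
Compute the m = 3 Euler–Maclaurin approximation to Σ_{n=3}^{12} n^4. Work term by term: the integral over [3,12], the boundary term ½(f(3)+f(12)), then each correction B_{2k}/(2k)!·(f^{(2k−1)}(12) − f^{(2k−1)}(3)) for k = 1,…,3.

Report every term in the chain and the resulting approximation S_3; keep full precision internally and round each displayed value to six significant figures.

Integral: ∫_3^12 x^4 dx = 49717.8.
½[f(3) + f(12)] = ½[81.0000 + 20736.0] = 10408.5.
So far: 60126.3.
k=1: B_{2}/(2)! × [f^{(1)}(12) − f^{(1)}(3)] = 1/12 × (6912.00 − 108.000) = 567.000.
After k=1: 60693.3.
k=2: B_{4}/(4)! × [f^{(3)}(12) − f^{(3)}(3)] = −1/720 × (288.000 − 72.0000) = -0.300000.
After k=2: 60693.0.
k=3: B_{6}/(6)! × [f^{(5)}(12) − f^{(5)}(3)] = 1/30240 × (0.00000 − 0.00000) = 0.00000.

S_3 ≈ 60693.0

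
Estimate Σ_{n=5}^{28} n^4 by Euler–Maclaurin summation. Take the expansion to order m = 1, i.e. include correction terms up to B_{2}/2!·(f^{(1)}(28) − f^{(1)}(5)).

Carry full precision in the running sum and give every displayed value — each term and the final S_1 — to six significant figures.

S_1 ≈ 3.75636e+06

The integral term ∫_5^28 x^4 dx = 3.44145e+06.
Endpoint term: (f(5) + f(28))/2 = (625.000 + 614656)/2 = 307640.
So far: 3.74909e+06.
k=1: B_{2}/(2)! × [f^{(1)}(28) − f^{(1)}(5)] = 1/12 × (87808.0 − 500.000) = 7275.67.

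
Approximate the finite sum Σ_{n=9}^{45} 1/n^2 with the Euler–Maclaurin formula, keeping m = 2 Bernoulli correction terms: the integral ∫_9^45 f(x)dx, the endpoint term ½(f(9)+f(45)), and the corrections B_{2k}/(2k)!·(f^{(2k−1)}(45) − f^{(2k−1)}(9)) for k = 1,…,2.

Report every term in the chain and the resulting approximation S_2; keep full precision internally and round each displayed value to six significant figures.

The integral term ∫_9^45 1/x^2 dx = 0.0888889.
½[f(9) + f(45)] = ½[0.0123457 + 0.000493827] = 0.00641975.
So far: 0.0953086.
Order-1 term: 1/12 · (-2.19479e-05 − (-0.00274348)) = 0.000226795.
After k=1: 0.0955354.
Order-2 term: −1/720 · (-1.30061e-07 − (-0.000406442)) = -5.64322e-07.

S_2 ≈ 0.0955349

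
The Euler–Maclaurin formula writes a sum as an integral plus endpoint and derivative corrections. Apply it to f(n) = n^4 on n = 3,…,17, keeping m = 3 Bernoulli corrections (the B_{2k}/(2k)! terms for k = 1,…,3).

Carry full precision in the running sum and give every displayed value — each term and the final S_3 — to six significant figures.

S_3 ≈ 327352

The integral term ∫_3^17 x^4 dx = 283923.
Boundary: ½(f(3) + f(17)) = ½(81.0000 + 83521.0) = 41801.0.
So far: 325724.
Correction k=1: B_{2}/2! · (f^{(1)}(17) − f^{(1)}(3)) = 1/12 · (19652.0 − 108.000) = 1628.67.
Running total after k=1: 327352.
Correction k=2: B_{4}/4! · (f^{(3)}(17) − f^{(3)}(3)) = −1/720 · (408.000 − 72.0000) = -0.466667.
Running total after k=2: 327352.
Correction k=3: B_{6}/6! · (f^{(5)}(17) − f^{(5)}(3)) = 1/30240 · (0.00000 − 0.00000) = 0.00000.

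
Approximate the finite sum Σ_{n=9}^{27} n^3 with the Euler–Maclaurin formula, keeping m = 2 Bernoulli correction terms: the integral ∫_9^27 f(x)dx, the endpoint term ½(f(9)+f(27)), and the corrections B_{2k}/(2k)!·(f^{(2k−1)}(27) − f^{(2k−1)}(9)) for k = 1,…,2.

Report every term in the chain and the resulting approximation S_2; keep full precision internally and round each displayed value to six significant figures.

S_2 ≈ 141588

Integral: ∫_9^27 x^3 dx = 131220.
Endpoint term: (f(9) + f(27))/2 = (729.000 + 19683.0)/2 = 10206.0.
So far: 141426.
Correction k=1: B_{2}/2! · (f^{(1)}(27) − f^{(1)}(9)) = 1/12 · (2187.00 − 243.000) = 162.000.
Running total after k=1: 141588.
Correction k=2: B_{4}/4! · (f^{(3)}(27) − f^{(3)}(9)) = −1/720 · (6.00000 − 6.00000) = 0.00000.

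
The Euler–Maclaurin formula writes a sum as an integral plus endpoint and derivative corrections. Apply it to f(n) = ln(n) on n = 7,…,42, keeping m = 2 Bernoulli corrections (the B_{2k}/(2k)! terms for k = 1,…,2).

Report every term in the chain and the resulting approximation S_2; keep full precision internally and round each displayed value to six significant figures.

The integral term ∫_7^42 ln(x) dx = 108.361.
Endpoint term: (f(7) + f(42))/2 = (1.94591 + 3.73767)/2 = 2.84179.
So far: 111.203.
Correction k=1: B_{2}/2! · (f^{(1)}(42) − f^{(1)}(7)) = 1/12 · (0.0238095 − 0.142857) = -0.00992063.
After k=1: 111.193.
Correction k=2: B_{4}/4! · (f^{(3)}(42) − f^{(3)}(7)) = −1/720 · (2.69949e-05 − 0.00583090) = 8.06098e-06.

S_2 ≈ 111.193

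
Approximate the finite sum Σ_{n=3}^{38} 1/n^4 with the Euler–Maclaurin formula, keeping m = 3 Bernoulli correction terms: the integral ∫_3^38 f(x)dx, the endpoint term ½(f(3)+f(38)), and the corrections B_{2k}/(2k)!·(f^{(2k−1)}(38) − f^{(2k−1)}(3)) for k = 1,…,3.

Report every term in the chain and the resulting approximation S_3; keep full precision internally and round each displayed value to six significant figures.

S_3 ≈ 0.0198195

The integral term ∫_3^38 1/x^4 dx = 0.0123396.
Endpoint term: (f(3) + f(38))/2 = (0.0123457 + 4.79585e-07)/2 = 0.00617308.
Integral + boundary = 0.0185127.
k=1: B_{2}/(2)! × [f^{(1)}(38) − f^{(1)}(3)] = 1/12 × (-5.04826e-08 − (-0.0164609)) = 0.00137174.
After k=1: 0.0198844.
k=2: B_{4}/(4)! × [f^{(3)}(38) − f^{(3)}(3)] = −1/720 × (-1.04881e-09 − (-0.0548697)) = -7.62079e-05.
After k=2: 0.0198082.
k=3: B_{6}/(6)! × [f^{(5)}(38) − f^{(5)}(3)] = 1/30240 × (-4.06740e-11 − (-0.341411)) = 1.12901e-05.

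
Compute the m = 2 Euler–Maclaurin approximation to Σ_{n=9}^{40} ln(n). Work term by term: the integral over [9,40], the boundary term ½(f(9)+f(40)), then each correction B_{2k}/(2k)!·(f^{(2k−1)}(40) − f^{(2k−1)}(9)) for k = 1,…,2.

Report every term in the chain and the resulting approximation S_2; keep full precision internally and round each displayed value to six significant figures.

S_2 ≈ 99.7160

∫_9^40 ln(x) dx evaluates to 96.7802.
Boundary: ½(f(9) + f(40)) = ½(2.19722 + 3.68888) = 2.94305.
So far: 99.7232.
Order-1 term: 1/12 · (0.0250000 − 0.111111) = -0.00717593.
After k=1: 99.7160.
Order-2 term: −1/720 · (3.12500e-05 − 0.00274348) = 3.76699e-06.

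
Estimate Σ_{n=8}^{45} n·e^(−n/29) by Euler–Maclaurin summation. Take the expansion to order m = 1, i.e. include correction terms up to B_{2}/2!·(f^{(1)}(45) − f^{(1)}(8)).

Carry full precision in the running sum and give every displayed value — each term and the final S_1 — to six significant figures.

∫_8^45 x·e^(−x/29) dx evaluates to 359.619.
Endpoint term: (f(8) + f(45))/2 = (6.07134 + 9.53471)/2 = 7.80302.
So far: 367.422.
Order-1 term: 1/12 · (-0.116901 − 0.549561) = -0.0555385.

S_1 ≈ 367.367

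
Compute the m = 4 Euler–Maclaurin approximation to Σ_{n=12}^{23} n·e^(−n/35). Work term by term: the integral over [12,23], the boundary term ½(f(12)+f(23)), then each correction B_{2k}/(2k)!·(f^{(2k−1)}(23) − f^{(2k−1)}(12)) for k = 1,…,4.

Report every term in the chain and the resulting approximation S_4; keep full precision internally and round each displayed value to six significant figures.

Integral: ∫_12^23 x·e^(−x/35) dx = 115.311.
½[f(12) + f(23)] = ½[8.51688 + 11.9216] = 10.2192.
So far: 125.531.
k=1: B_{2}/(2)! × [f^{(1)}(23) − f^{(1)}(12)] = 1/12 × (0.177713 − 0.466400) = -0.0240573.
Running total after k=1: 125.507.
k=2: B_{4}/(4)! × [f^{(3)}(23) − f^{(3)}(12)] = −1/720 × (0.000991325 − 0.00153949) = 7.61345e-07.
Running total after k=2: 125.507.
k=3: B_{6}/(6)! × [f^{(5)}(23) − f^{(5)}(12)] = 1/30240 × (1.50006e-06 − 2.20265e-06) = -2.32338e-11.
Running total after k=3: 125.507.
k=4: B_{8}/(8)! × [f^{(7)}(23) − f^{(7)}(12)] = −1/1209600 × (1.78848e-09 − 2.57027e-09) = 6.46324e-16.

S_4 ≈ 125.507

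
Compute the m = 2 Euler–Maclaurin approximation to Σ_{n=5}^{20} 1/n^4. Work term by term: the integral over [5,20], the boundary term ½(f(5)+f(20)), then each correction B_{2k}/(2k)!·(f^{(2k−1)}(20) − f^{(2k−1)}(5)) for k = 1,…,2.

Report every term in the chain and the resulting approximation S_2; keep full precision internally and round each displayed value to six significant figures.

The integral term ∫_5^20 1/x^4 dx = 0.00262500.
Endpoint term: (f(5) + f(20))/2 = (0.00160000 + 6.25000e-06)/2 = 0.000803125.
Integral + boundary = 0.00342813.
Order-1 term: 1/12 · (-1.25000e-06 − (-0.00128000)) = 0.000106562.
Running total after k=1: 0.00353469.
Order-2 term: −1/720 · (-9.37500e-08 − (-0.00153600)) = -2.13320e-06.

S_2 ≈ 0.00353255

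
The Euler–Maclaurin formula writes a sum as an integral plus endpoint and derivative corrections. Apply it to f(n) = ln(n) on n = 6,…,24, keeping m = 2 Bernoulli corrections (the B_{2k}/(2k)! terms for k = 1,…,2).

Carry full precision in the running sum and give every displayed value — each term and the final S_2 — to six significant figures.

S_2 ≈ 49.9972

Integral: ∫_6^24 ln(x) dx = 47.5227.
Endpoint term: (f(6) + f(24))/2 = (1.79176 + 3.17805)/2 = 2.48491.
Integral + boundary = 50.0076.
Correction k=1: B_{2}/2! · (f^{(1)}(24) − f^{(1)}(6)) = 1/12 · (0.0416667 − 0.166667) = -0.0104167.
Running total after k=1: 49.9972.
Correction k=2: B_{4}/4! · (f^{(3)}(24) − f^{(3)}(6)) = −1/720 · (0.000144676 − 0.00925926) = 1.26591e-05.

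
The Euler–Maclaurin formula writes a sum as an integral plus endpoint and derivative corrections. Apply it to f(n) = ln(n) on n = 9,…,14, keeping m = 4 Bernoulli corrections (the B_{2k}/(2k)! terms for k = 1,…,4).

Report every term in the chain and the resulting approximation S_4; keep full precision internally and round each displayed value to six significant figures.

The integral term ∫_9^14 ln(x) dx = 12.1718.
Boundary: ½(f(9) + f(14)) = ½(2.19722 + 2.63906) = 2.41814.
So far: 14.5899.
Order-1 term: 1/12 · (0.0714286 − 0.111111) = -0.00330688.
Running total after k=1: 14.5866.
Order-2 term: −1/720 · (0.000728863 − 0.00274348) = 2.79809e-06.
Running total after k=2: 14.5866.
Order-3 term: 1/30240 · (4.46243e-05 − 0.000406442) = -1.19649e-08.
Running total after k=3: 14.5866.
Order-4 term: −1/1209600 · (6.83024e-06 − 0.000150534) = 1.18803e-10.

S_4 ≈ 14.5866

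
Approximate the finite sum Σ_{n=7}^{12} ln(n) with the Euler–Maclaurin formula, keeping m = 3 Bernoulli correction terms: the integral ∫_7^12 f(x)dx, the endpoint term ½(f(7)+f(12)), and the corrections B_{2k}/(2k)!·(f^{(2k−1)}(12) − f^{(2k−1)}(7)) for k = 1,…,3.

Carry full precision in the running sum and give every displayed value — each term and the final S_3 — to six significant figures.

The integral term ∫_7^12 ln(x) dx = 11.1975.
½[f(7) + f(12)] = ½[1.94591 + 2.48491] = 2.21541.
So far: 13.4129.
Order-1 term: 1/12 · (0.0833333 − 0.142857) = -0.00496032.
Running total after k=1: 13.4080.
Order-2 term: −1/720 · (0.00115741 − 0.00583090) = 6.49097e-06.
Running total after k=2: 13.4080.
Order-3 term: 1/30240 · (9.64506e-05 − 0.00142798) = -4.40319e-08.

S_3 ≈ 13.4080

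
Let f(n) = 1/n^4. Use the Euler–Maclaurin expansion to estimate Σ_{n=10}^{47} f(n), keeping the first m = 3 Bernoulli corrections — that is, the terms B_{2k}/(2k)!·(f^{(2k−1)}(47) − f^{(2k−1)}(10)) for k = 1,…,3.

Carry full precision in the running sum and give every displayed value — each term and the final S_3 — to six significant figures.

The integral term ∫_10^47 1/x^4 dx = 0.000330123.
Endpoint term: (f(10) + f(47))/2 = (0.000100000 + 2.04931e-07)/2 = 5.01025e-05.
Running total after boundary: 0.000380225.
Correction k=1: B_{2}/2! · (f^{(1)}(47) − f^{(1)}(10)) = 1/12 · (-1.74410e-08 − (-4.00000e-05)) = 3.33188e-06.
Running total after k=1: 0.000383557.
Correction k=2: B_{4}/4! · (f^{(3)}(47) − f^{(3)}(10)) = −1/720 · (-2.36862e-10 − (-1.20000e-05)) = -1.66663e-08.
Running total after k=2: 0.000383540.
Correction k=3: B_{6}/6! · (f^{(5)}(47) − f^{(5)}(10)) = 1/30240 · (-6.00466e-12 − (-6.72000e-06)) = 2.22222e-10.

S_3 ≈ 0.000383541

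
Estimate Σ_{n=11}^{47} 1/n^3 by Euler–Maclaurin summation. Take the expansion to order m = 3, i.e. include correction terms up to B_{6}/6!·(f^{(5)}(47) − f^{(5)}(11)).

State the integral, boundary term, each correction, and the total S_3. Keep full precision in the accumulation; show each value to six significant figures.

∫_11^47 1/x^3 dx evaluates to 0.00390588.
Endpoint term: (f(11) + f(47))/2 = (0.000751315 + 9.63178e-06)/2 = 0.000380473.
So far: 0.00428636.
Correction k=1: B_{2}/2! · (f^{(1)}(47) − f^{(1)}(11)) = 1/12 · (-6.14794e-07 − (-0.000204904)) = 1.70241e-05.
Running total after k=1: 0.00430338.
Correction k=2: B_{4}/4! · (f^{(3)}(47) − f^{(3)}(11)) = −1/720 · (-5.56627e-09 − (-3.38684e-05)) = -4.70318e-08.
Running total after k=2: 0.00430334.
Correction k=3: B_{6}/6! · (f^{(5)}(47) − f^{(5)}(11)) = 1/30240 · (-1.05832e-10 − (-1.17560e-05)) = 3.88753e-10.

S_3 ≈ 0.00430334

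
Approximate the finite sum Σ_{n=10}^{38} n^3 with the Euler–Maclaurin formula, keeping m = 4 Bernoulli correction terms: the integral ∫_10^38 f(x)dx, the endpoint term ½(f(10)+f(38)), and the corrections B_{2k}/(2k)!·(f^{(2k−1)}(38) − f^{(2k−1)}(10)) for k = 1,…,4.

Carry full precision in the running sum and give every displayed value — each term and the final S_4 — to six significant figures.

The integral term ∫_10^38 x^3 dx = 518784.
Endpoint term: (f(10) + f(38))/2 = (1000.00 + 54872.0)/2 = 27936.0.
So far: 546720.
Correction k=1: B_{2}/2! · (f^{(1)}(38) − f^{(1)}(10)) = 1/12 · (4332.00 − 300.000) = 336.000.
Running total after k=1: 547056.
Correction k=2: B_{4}/4! · (f^{(3)}(38) − f^{(3)}(10)) = −1/720 · (6.00000 − 6.00000) = 0.00000.
Running total after k=2: 547056.
Correction k=3: B_{6}/6! · (f^{(5)}(38) − f^{(5)}(10)) = 1/30240 · (0.00000 − 0.00000) = 0.00000.
Running total after k=3: 547056.
Correction k=4: B_{8}/8! · (f^{(7)}(38) − f^{(7)}(10)) = −1/1209600 · (0.00000 − 0.00000) = 0.00000.

S_4 ≈ 547056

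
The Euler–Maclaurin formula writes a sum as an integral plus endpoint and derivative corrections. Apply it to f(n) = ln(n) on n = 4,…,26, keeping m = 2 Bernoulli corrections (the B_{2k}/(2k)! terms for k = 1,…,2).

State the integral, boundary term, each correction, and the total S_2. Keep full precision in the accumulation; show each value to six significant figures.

Integral: ∫_4^26 ln(x) dx = 57.1653.
½[f(4) + f(26)] = ½[1.38629 + 3.25810] = 2.32220.
So far: 59.4875.
Correction k=1: B_{2}/2! · (f^{(1)}(26) − f^{(1)}(4)) = 1/12 · (0.0384615 − 0.250000) = -0.0176282.
Running total after k=1: 59.4699.
Correction k=2: B_{4}/4! · (f^{(3)}(26) − f^{(3)}(4)) = −1/720 · (0.000113792 − 0.0312500) = 4.32447e-05.

S_2 ≈ 59.4699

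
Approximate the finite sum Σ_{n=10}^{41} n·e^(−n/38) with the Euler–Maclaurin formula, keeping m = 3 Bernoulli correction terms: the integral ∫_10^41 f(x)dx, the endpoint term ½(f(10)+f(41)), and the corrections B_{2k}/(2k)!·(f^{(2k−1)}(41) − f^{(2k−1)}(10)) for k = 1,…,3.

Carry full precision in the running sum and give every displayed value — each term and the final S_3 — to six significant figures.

∫_10^41 x·e^(−x/38) dx evaluates to 381.424.
Endpoint term: (f(10) + f(41))/2 = (7.68621 + 13.9381)/2 = 10.8121.
Integral + boundary = 392.237.
Order-1 term: 1/12 · (-0.0268384 − 0.566352) = -0.0494325.
Running total after k=1: 392.187.
Order-2 term: −1/720 · (0.000452263 − 0.00145678) = 1.39516e-06.
Running total after k=2: 392.187.
Order-3 term: 1/30240 · (6.39275e-07 − 1.74609e-06) = -3.66010e-11.

S_3 ≈ 392.187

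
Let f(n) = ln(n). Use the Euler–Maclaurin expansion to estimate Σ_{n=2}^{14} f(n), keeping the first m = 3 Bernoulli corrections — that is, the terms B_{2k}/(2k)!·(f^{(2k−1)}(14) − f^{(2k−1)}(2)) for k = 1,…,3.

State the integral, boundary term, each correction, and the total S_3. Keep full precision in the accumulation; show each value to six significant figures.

Integral: ∫_2^14 ln(x) dx = 23.5605.
Endpoint term: (f(2) + f(14))/2 = (0.693147 + 2.63906)/2 = 1.66610.
Running total after boundary: 25.2266.
k=1: B_{2}/(2)! × [f^{(1)}(14) − f^{(1)}(2)] = 1/12 × (0.0714286 − 0.500000) = -0.0357143.
Partial sum through k=1: 25.1909.
k=2: B_{4}/(4)! × [f^{(3)}(14) − f^{(3)}(2)] = −1/720 × (0.000728863 − 0.250000) = 0.000346210.
Partial sum through k=2: 25.1912.
k=3: B_{6}/(6)! × [f^{(5)}(14) − f^{(5)}(2)] = 1/30240 × (4.46243e-05 − 0.750000) = -2.48001e-05.

S_3 ≈ 25.1912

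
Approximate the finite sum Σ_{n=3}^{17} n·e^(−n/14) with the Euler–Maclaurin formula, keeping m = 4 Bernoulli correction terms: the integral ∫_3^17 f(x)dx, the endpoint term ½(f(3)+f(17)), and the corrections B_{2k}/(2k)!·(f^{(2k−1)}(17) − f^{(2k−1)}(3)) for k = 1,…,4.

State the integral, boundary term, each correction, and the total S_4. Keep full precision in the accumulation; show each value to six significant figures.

S_4 ≈ 66.9062

∫_3^17 x·e^(−x/14) dx evaluates to 63.2299.
Boundary: ½(f(3) + f(17)) = ½(2.42135 + 5.04767) = 3.73451.
So far: 66.9644.
Order-1 term: 1/12 · (-0.0636261 − 0.634164) = -0.0581492.
Partial sum through k=1: 66.9062.
Order-2 term: −1/720 · (0.00270519 − 0.0114714) = 1.21753e-05.
Partial sum through k=2: 66.9062.
Order-3 term: 1/30240 · (2.92603e-05 − 0.000100548) = -2.35738e-09.
Partial sum through k=3: 66.9062.
Order-4 term: −1/1209600 · (2.28156e-07 − 7.27385e-07) = 4.12723e-13.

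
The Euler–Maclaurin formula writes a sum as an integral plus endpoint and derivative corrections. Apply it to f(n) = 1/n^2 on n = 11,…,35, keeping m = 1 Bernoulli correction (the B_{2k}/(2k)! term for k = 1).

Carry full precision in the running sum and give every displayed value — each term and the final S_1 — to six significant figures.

∫_11^35 1/x^2 dx evaluates to 0.0623377.
Endpoint term: (f(11) + f(35))/2 = (0.00826446 + 0.000816327)/2 = 0.00454039.
Integral + boundary = 0.0668781.
Order-1 term: 1/12 · (-4.66472e-05 − (-0.00150263)) = 0.000121332.

S_1 ≈ 0.0669994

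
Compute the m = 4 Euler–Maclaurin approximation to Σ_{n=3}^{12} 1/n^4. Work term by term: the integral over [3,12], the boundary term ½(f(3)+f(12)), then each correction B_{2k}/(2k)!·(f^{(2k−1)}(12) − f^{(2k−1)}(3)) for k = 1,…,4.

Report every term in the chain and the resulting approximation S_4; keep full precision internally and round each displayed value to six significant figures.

The integral term ∫_3^12 1/x^4 dx = 0.0121528.
Endpoint term: (f(3) + f(12))/2 = (0.0123457 + 4.82253e-05)/2 = 0.00619695.
Running total after boundary: 0.0183497.
Correction k=1: B_{2}/2! · (f^{(1)}(12) − f^{(1)}(3)) = 1/12 · (-1.60751e-05 − (-0.0164609)) = 0.00137040.
Running total after k=1: 0.0197201.
Correction k=2: B_{4}/4! · (f^{(3)}(12) − f^{(3)}(3)) = −1/720 · (-3.34898e-06 − (-0.0548697)) = -7.62032e-05.
Running total after k=2: 0.0196439.
Correction k=3: B_{6}/6! · (f^{(5)}(12) − f^{(5)}(3)) = 1/30240 · (-1.30238e-06 − (-0.341411)) = 1.12900e-05.
Running total after k=3: 0.0196552.
Correction k=4: B_{8}/8! · (f^{(7)}(12) − f^{(7)}(3)) = −1/1209600 · (-8.13988e-07 − (-3.41411)) = -2.82251e-06.

S_4 ≈ 0.0196524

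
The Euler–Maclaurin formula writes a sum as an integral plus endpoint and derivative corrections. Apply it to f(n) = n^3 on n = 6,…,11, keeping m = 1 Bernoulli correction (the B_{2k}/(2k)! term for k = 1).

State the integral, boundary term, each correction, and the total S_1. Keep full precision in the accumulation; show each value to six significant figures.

Integral: ∫_6^11 x^3 dx = 3336.25.
Boundary: ½(f(6) + f(11)) = ½(216.000 + 1331.00) = 773.500.
Running total after boundary: 4109.75.
Order-1 term: 1/12 · (363.000 − 108.000) = 21.2500.

S_1 ≈ 4131.00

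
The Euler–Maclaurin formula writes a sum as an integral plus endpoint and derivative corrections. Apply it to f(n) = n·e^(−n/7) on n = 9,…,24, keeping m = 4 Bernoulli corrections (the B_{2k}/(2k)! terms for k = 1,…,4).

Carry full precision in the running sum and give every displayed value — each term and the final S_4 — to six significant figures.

S_4 ≈ 25.5580

∫_9^24 x·e^(−x/7) dx evaluates to 23.9247.
Endpoint term: (f(9) + f(24))/2 = (2.48808 + 0.778398)/2 = 1.63324.
Running total after boundary: 25.5580.
Correction k=1: B_{2}/2! · (f^{(1)}(24) − f^{(1)}(9)) = 1/12 · (-0.0787664 − (-0.0789866)) = 1.83452e-05.
Partial sum through k=1: 25.5580.
Correction k=2: B_{4}/4! · (f^{(3)}(24) − f^{(3)}(9)) = −1/720 · (-0.000283673 − 0.00967183) = 1.38271e-05.
Partial sum through k=2: 25.5580.
Correction k=3: B_{6}/6! · (f^{(5)}(24) − f^{(5)}(9)) = 1/30240 · (2.12272e-05 − 0.000427666) = -1.34404e-08.
Partial sum through k=3: 25.5580.
Correction k=4: B_{8}/8! · (f^{(7)}(24) − f^{(7)}(9)) = −1/1209600 · (9.84564e-07 − 1.34275e-05) = 1.02868e-11.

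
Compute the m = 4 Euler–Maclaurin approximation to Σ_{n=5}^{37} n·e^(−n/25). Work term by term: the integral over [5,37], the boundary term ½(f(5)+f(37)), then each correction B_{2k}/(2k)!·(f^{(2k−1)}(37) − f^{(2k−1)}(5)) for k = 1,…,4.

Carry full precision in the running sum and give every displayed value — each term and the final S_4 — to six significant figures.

S_4 ≈ 267.404

Integral: ∫_5^37 x·e^(−x/25) dx = 261.210.
Boundary: ½(f(5) + f(37)) = ½(4.09365 + 8.42259) = 6.25812.
So far: 267.468.
Correction k=1: B_{2}/2! · (f^{(1)}(37) − f^{(1)}(5)) = 1/12 · (-0.109266 − 0.654985) = -0.0636876.
Partial sum through k=1: 267.404.
Correction k=2: B_{4}/4! · (f^{(3)}(37) − f^{(3)}(5)) = −1/720 · (0.000553615 − 0.00366791) = 4.32542e-06.
Partial sum through k=2: 267.404.
Correction k=3: B_{6}/6! · (f^{(5)}(37) − f^{(5)}(5)) = 1/30240 · (2.05129e-06 − 1.00606e-05) = -2.64857e-10.
Partial sum through k=3: 267.404.
Correction k=4: B_{8}/8! · (f^{(7)}(37) − f^{(7)}(5)) = −1/1209600 · (5.14687e-09 − 2.28039e-08) = 1.45974e-14.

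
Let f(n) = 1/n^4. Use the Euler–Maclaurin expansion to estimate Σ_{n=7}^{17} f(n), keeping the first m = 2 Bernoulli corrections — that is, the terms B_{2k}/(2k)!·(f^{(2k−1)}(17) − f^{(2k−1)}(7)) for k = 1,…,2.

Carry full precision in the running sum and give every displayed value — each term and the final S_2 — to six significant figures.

S_2 ≈ 0.00113760

Integral: ∫_7^17 1/x^4 dx = 0.000903970.
Endpoint term: (f(7) + f(17))/2 = (0.000416493 + 1.19730e-05)/2 = 0.000214233.
Running total after boundary: 0.00111820.
Order-1 term: 1/12 · (-2.81719e-06 − (-0.000237996)) = 1.95982e-05.
Partial sum through k=1: 0.00113780.
Order-2 term: −1/720 · (-2.92441e-07 − (-0.000145712)) = -2.01971e-07.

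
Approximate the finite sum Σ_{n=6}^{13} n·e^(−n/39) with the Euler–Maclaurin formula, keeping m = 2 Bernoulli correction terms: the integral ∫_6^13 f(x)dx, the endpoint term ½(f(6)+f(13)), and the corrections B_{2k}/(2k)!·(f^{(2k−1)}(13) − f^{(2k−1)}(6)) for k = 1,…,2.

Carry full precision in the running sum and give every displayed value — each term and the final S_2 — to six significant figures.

S_2 ≈ 58.8274

Integral: ∫_6^13 x·e^(−x/39) dx = 51.6184.
Boundary: ½(f(6) + f(13)) = ½(5.14442 + 9.31491) = 7.22967.
Running total after boundary: 58.8480.
k=1: B_{2}/(2)! × [f^{(1)}(13) − f^{(1)}(6)] = 1/12 × (0.477688 − 0.725496) = -0.0206507.
After k=1: 58.8274.
k=2: B_{4}/(4)! × [f^{(3)}(13) − f^{(3)}(6)] = −1/720 × (0.00125625 − 0.00160441) = 4.83557e-07.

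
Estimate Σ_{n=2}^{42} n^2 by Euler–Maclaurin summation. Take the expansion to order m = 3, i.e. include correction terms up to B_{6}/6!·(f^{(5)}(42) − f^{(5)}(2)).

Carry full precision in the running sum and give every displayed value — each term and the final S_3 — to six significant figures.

S_3 ≈ 25584.0

∫_2^42 x^2 dx evaluates to 24693.3.
Endpoint term: (f(2) + f(42))/2 = (4.00000 + 1764.00)/2 = 884.000.
So far: 25577.3.
Order-1 term: 1/12 · (84.0000 − 4.00000) = 6.66667.
Running total after k=1: 25584.0.
Order-2 term: −1/720 · (0.00000 − 0.00000) = 0.00000.
Running total after k=2: 25584.0.
Order-3 term: 1/30240 · (0.00000 − 0.00000) = 0.00000.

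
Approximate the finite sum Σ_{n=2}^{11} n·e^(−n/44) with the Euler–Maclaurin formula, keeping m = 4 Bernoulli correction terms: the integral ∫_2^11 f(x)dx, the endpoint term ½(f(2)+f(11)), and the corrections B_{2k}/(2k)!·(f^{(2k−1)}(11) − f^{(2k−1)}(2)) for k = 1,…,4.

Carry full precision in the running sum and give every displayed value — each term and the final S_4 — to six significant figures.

S_4 ≈ 54.5733

∫_2^11 x·e^(−x/44) dx evaluates to 49.3617.
Endpoint term: (f(2) + f(11))/2 = (1.91113 + 8.56681)/2 = 5.23897.
Running total after boundary: 54.6007.
Order-1 term: 1/12 · (0.584101 − 0.912128) = -0.0273356.
Running total after k=1: 54.5733.
Order-2 term: −1/720 · (0.00110625 − 0.00145829) = 4.88946e-07.
Running total after k=2: 54.5733.
Order-3 term: 1/30240 · (9.86982e-07 − 1.26314e-06) = -9.13230e-12.
Running total after k=3: 54.5733.
Order-4 term: −1/1209600 · (7.24459e-10 − 9.15824e-10) = 1.58205e-16.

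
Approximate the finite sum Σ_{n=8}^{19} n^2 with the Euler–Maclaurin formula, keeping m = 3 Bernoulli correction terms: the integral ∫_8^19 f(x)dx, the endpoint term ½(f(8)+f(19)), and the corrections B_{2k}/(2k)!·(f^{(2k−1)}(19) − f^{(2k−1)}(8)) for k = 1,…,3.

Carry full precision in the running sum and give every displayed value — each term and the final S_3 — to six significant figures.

The integral term ∫_8^19 x^2 dx = 2115.67.
½[f(8) + f(19)] = ½[64.0000 + 361.000] = 212.500.
So far: 2328.17.
k=1: B_{2}/(2)! × [f^{(1)}(19) − f^{(1)}(8)] = 1/12 × (38.0000 − 16.0000) = 1.83333.
After k=1: 2330.00.
k=2: B_{4}/(4)! × [f^{(3)}(19) − f^{(3)}(8)] = −1/720 × (0.00000 − 0.00000) = 0.00000.
After k=2: 2330.00.
k=3: B_{6}/(6)! × [f^{(5)}(19) − f^{(5)}(8)] = 1/30240 × (0.00000 − 0.00000) = 0.00000.

S_3 ≈ 2330.00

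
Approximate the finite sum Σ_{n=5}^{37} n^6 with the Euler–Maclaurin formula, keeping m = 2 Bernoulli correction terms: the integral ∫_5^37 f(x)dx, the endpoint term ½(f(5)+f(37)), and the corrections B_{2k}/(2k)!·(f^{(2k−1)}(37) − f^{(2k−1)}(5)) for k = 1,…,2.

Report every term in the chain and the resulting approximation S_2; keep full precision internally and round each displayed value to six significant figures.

S_2 ≈ 1.48792e+10

Integral: ∫_5^37 x^6 dx = 1.35617e+10.
Endpoint term: (f(5) + f(37))/2 = (15625.0 + 2.56573e+09)/2 = 1.28287e+09.
Integral + boundary = 1.48446e+10.
k=1: B_{2}/(2)! × [f^{(1)}(37) − f^{(1)}(5)] = 1/12 × (4.16064e+08 − 18750.0) = 3.46704e+07.
Partial sum through k=1: 1.48792e+10.
k=2: B_{4}/(4)! × [f^{(3)}(37) − f^{(3)}(5)] = −1/720 × (6.07836e+06 − 15000.0) = -8421.33.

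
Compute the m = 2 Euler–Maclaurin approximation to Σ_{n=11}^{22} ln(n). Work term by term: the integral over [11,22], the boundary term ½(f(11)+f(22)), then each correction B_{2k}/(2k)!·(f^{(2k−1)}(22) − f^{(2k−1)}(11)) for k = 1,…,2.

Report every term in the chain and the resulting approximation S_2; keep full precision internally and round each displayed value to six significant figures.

S_2 ≈ 33.3668

Integral: ∫_11^22 ln(x) dx = 30.6261.
½[f(11) + f(22)] = ½[2.39790 + 3.09104] = 2.74447.
So far: 33.3706.
Order-1 term: 1/12 · (0.0454545 − 0.0909091) = -0.00378788.
Partial sum through k=1: 33.3668.
Order-2 term: −1/720 · (0.000187829 − 0.00150263) = 1.82611e-06.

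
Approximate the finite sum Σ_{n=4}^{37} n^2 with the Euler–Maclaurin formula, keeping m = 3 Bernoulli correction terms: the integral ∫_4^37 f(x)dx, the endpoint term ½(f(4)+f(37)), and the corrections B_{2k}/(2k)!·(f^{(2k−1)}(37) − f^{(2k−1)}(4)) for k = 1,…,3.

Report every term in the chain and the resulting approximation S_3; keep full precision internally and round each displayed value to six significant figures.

S_3 ≈ 17561.0

∫_4^37 x^2 dx evaluates to 16863.0.
Endpoint term: (f(4) + f(37))/2 = (16.0000 + 1369.00)/2 = 692.500.
Integral + boundary = 17555.5.
Correction k=1: B_{2}/2! · (f^{(1)}(37) − f^{(1)}(4)) = 1/12 · (74.0000 − 8.00000) = 5.50000.
After k=1: 17561.0.
Correction k=2: B_{4}/4! · (f^{(3)}(37) − f^{(3)}(4)) = −1/720 · (0.00000 − 0.00000) = 0.00000.
After k=2: 17561.0.
Correction k=3: B_{6}/6! · (f^{(5)}(37) − f^{(5)}(4)) = 1/30240 · (0.00000 − 0.00000) = 0.00000.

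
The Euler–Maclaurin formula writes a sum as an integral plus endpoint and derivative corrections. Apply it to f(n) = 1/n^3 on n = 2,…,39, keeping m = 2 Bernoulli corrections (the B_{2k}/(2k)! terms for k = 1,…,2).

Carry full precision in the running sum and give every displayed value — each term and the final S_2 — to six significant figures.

S_2 ≈ 0.201503

The integral term ∫_2^39 1/x^3 dx = 0.124671.
Boundary: ½(f(2) + f(39)) = ½(0.125000 + 1.68580e-05) = 0.0625084.
Running total after boundary: 0.187180.
k=1: B_{2}/(2)! × [f^{(1)}(39) − f^{(1)}(2)] = 1/12 × (-1.29677e-06 − (-0.187500)) = 0.0156249.
After k=1: 0.202805.
k=2: B_{4}/(4)! × [f^{(3)}(39) − f^{(3)}(2)] = −1/720 × (-1.70515e-08 − (-0.937500)) = -0.00130208.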